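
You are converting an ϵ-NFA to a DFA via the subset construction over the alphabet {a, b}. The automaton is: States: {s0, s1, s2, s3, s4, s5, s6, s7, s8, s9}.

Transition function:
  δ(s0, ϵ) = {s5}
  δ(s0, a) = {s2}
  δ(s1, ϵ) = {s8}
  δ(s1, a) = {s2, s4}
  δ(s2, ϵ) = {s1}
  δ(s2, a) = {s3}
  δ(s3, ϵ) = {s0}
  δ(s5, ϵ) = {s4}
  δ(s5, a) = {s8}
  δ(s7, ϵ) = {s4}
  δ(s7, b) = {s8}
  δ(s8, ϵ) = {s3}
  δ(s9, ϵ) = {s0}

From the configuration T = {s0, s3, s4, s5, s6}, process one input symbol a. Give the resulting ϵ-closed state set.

s0 on a → {s2}.
s5 on a → {s8}.
No a-transition from s3, s4, s6.
Union after reading a: {s2, s8}.
Now take the ϵ-closure:
From s2 via ϵ: add s1.
From s8 via ϵ: add s3.
From s3 via ϵ: add s0.
From s0 via ϵ: add s5.
From s5 via ϵ: add s4.
No new states can be added; the closed set is {s0, s1, s2, s3, s4, s5, s8}.

{s0, s1, s2, s3, s4, s5, s8}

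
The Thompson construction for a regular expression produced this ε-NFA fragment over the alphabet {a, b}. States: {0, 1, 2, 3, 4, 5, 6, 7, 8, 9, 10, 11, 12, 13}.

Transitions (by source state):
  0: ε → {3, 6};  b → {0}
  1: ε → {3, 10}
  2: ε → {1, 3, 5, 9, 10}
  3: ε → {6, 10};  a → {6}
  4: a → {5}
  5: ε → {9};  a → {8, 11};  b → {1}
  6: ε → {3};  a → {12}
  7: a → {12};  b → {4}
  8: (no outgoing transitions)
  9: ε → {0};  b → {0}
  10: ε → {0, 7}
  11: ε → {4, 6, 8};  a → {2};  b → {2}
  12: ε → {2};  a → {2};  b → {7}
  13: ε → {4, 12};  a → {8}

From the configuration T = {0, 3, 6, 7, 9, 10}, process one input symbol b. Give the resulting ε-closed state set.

0 on b → {0}.
7 on b → {4}.
9 on b → {0}.
No b-transition from 3, 6, 10.
Union after reading b: {0, 4}.
Now take the ε-closure:
From 0 via ε: add 3, 6.
From 3 via ε: add 10.
From 10 via ε: add 7.
No new states can be added; the closed set is {0, 3, 4, 6, 7, 10}.

{0, 3, 4, 6, 7, 10}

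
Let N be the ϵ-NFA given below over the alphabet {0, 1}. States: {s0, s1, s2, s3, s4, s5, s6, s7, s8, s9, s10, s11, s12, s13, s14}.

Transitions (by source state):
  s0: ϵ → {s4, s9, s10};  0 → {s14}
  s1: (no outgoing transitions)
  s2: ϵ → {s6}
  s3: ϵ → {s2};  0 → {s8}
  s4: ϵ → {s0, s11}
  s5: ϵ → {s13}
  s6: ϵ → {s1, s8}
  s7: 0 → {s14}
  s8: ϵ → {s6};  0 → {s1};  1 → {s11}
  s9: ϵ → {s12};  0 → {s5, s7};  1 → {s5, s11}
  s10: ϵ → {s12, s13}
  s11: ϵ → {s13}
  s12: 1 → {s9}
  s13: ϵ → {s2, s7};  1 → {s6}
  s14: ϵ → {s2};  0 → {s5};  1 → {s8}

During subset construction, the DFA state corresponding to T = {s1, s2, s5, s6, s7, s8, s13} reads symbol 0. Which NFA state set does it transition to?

s7 on 0 → {s14}.
s8 on 0 → {s1}.
No 0-transition from s1, s2, s5, s6, s13.
Union after reading 0: {s1, s14}.
Now take the ϵ-closure:
From s14 via ϵ: add s2.
From s2 via ϵ: add s6.
From s6 via ϵ: add s8.
No new states can be added; the closed set is {s1, s2, s6, s8, s14}.

{s1, s2, s6, s8, s14}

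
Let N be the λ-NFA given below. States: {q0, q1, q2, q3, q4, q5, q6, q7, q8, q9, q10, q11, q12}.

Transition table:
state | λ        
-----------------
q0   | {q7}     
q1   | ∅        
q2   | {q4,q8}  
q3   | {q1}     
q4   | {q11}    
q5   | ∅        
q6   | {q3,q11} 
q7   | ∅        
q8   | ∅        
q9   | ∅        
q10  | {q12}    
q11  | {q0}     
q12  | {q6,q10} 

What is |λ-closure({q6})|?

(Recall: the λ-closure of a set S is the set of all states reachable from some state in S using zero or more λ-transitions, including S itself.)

6

Start with {q6}.
From q6 via λ: add q3, q11.
From q3 via λ: add q1.
From q11 via λ: add q0.
From q0 via λ: add q7.
λ-closure = {q0, q1, q3, q6, q7, q11}, which has 6 states.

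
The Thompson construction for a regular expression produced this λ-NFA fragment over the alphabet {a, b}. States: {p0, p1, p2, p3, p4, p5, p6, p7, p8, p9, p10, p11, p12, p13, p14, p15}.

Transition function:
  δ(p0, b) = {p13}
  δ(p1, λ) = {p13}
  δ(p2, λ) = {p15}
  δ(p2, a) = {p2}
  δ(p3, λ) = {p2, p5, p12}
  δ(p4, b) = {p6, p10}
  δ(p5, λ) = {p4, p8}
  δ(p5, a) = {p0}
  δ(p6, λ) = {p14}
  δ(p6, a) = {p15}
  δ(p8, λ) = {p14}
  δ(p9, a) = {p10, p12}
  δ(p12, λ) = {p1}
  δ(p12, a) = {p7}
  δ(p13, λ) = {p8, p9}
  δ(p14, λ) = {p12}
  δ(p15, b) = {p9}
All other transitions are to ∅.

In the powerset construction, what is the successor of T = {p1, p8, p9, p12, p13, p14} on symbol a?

p9 on a → {p10, p12}.
p12 on a → {p7}.
No a-transition from p1, p8, p13, p14.
Union after reading a: {p7, p10, p12}.
Now take the λ-closure:
From p12 via λ: add p1.
From p1 via λ: add p13.
From p13 via λ: add p8, p9.
From p8 via λ: add p14.
No new states can be added; the closed set is {p1, p7, p8, p9, p10, p12, p13, p14}.

{p1, p7, p8, p9, p10, p12, p13, p14}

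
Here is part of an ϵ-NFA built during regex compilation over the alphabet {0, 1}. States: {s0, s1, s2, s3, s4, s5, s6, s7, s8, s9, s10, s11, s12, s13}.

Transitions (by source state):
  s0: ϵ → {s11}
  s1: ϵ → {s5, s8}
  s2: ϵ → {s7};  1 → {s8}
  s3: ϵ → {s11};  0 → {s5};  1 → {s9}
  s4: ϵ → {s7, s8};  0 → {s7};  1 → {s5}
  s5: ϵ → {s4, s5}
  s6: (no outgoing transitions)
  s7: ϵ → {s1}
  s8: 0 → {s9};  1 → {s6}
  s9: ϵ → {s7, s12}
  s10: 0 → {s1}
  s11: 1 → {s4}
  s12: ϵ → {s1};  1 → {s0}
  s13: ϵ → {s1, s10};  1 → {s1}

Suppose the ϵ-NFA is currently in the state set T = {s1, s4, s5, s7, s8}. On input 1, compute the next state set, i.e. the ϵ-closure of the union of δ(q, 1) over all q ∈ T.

{s1, s4, s5, s6, s7, s8}

s4 on 1 → {s5}.
s8 on 1 → {s6}.
No 1-transition from s1, s5, s7.
Union after reading 1: {s5, s6}.
Now take the ϵ-closure:
From s5 via ϵ: add s4.
From s4 via ϵ: add s7, s8.
From s7 via ϵ: add s1.
No new states can be added; the closed set is {s1, s4, s5, s6, s7, s8}.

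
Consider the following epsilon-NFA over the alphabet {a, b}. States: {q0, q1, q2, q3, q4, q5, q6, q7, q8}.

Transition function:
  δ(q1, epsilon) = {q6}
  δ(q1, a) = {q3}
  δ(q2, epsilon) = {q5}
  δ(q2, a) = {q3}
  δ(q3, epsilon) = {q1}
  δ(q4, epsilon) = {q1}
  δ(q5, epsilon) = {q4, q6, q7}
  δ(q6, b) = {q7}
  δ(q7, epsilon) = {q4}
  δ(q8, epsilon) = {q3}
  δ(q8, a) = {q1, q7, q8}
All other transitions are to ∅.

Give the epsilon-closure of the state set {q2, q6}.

{q1, q2, q4, q5, q6, q7}

Start with {q2, q6}.
From q2 via epsilon: add q5.
From q5 via epsilon: add q4, q7.
From q4 via epsilon: add q1.
No new states can be added; the closed set is {q1, q2, q4, q5, q6, q7}.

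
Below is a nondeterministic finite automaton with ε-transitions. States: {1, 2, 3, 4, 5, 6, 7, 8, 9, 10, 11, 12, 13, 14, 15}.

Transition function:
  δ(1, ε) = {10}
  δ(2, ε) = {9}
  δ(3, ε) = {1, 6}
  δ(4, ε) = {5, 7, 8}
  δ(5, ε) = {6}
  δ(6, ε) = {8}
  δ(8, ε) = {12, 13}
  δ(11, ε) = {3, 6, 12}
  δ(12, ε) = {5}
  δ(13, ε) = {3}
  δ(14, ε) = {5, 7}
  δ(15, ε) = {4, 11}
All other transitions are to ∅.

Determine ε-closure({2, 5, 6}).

{1, 2, 3, 5, 6, 8, 9, 10, 12, 13}

Start with {2, 5, 6}.
From 2 via ε: add 9.
From 6 via ε: add 8.
From 8 via ε: add 12, 13.
From 13 via ε: add 3.
From 3 via ε: add 1.
From 1 via ε: add 10.
No new states can be added; the closed set is {1, 2, 3, 5, 6, 8, 9, 10, 12, 13}.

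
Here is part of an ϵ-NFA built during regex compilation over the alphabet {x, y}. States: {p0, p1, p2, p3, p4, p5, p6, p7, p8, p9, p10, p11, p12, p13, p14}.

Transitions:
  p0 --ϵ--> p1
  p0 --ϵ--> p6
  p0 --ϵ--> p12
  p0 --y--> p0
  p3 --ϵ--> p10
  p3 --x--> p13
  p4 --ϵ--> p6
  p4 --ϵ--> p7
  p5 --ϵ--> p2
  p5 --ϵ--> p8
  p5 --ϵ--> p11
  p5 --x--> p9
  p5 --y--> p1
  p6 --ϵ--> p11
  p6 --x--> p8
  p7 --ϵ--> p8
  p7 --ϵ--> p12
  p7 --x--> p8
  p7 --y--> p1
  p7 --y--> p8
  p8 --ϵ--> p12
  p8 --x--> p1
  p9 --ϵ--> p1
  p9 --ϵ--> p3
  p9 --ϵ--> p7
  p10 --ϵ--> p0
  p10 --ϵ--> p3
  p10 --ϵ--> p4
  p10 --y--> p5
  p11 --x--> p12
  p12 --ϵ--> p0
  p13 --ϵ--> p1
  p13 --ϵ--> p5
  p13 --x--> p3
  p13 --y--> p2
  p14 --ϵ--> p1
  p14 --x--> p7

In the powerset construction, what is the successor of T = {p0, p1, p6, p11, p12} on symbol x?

p6 on x → {p8}.
p11 on x → {p12}.
No x-transition from p0, p1, p12.
Union after reading x: {p8, p12}.
Now take the ϵ-closure:
From p12 via ϵ: add p0.
From p0 via ϵ: add p1, p6.
From p6 via ϵ: add p11.
No new states can be added; the closed set is {p0, p1, p6, p8, p11, p12}.

{p0, p1, p6, p8, p11, p12}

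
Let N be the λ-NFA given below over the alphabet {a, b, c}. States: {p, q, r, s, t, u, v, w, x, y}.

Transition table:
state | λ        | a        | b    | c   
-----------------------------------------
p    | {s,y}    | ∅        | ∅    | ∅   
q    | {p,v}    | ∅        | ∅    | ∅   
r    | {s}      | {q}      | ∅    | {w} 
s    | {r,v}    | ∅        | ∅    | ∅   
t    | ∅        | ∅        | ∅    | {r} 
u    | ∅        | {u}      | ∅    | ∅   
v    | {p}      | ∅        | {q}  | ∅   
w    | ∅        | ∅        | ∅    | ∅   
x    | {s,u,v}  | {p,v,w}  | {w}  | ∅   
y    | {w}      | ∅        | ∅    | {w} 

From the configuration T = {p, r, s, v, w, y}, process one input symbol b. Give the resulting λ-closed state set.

{p, q, r, s, v, w, y}

v on b → {q}.
No b-transition from p, r, s, w, y.
Union after reading b: {q}.
Now take the λ-closure:
From q via λ: add p, v.
From p via λ: add s, y.
From s via λ: add r.
From y via λ: add w.
No new states can be added; the closed set is {p, q, r, s, v, w, y}.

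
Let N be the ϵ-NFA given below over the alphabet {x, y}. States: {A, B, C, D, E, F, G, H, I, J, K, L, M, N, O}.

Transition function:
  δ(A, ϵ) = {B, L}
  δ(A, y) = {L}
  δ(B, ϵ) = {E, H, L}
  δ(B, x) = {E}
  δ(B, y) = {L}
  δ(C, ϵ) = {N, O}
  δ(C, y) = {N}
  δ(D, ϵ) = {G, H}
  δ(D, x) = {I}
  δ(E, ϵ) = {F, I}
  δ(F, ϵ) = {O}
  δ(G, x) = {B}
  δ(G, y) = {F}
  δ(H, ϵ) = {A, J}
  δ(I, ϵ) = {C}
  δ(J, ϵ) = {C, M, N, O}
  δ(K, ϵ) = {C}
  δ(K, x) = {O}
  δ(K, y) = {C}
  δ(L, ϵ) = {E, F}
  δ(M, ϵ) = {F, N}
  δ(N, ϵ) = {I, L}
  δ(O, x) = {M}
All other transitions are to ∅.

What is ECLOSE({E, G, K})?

Start with {E, G, K}.
From E via ϵ: add F, I.
From K via ϵ: add C.
From C via ϵ: add N, O.
From N via ϵ: add L.
No new states can be added; the closed set is {C, E, F, G, I, K, L, N, O}.

{C, E, F, G, I, K, L, N, O}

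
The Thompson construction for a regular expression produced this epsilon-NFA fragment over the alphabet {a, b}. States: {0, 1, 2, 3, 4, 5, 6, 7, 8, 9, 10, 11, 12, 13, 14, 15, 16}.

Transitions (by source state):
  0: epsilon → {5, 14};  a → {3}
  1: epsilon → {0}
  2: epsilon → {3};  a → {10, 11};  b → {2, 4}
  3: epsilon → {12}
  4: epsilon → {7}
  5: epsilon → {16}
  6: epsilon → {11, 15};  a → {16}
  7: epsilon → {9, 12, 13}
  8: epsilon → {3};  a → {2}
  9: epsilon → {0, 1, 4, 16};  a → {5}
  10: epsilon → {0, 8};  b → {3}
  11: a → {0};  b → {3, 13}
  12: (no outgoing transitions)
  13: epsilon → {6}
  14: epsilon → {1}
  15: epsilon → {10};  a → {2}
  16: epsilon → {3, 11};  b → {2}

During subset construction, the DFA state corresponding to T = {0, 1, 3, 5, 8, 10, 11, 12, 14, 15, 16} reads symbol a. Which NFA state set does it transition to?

{0, 1, 2, 3, 5, 11, 12, 14, 16}

0 on a → {3}.
8 on a → {2}.
11 on a → {0}.
15 on a → {2}.
No a-transition from 1, 3, 5, 10, 12, 14, 16.
Union after reading a: {0, 2, 3}.
Now take the epsilon-closure:
From 0 via epsilon: add 5, 14.
From 3 via epsilon: add 12.
From 5 via epsilon: add 16.
From 14 via epsilon: add 1.
From 16 via epsilon: add 11.
No new states can be added; the closed set is {0, 1, 2, 3, 5, 11, 12, 14, 16}.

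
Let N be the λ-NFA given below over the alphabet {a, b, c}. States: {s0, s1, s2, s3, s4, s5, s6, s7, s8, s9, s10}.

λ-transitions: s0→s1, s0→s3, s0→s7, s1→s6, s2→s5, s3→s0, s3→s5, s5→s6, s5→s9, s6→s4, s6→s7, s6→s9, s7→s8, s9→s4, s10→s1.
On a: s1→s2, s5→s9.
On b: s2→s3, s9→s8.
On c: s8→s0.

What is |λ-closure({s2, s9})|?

Start with {s2, s9}.
From s2 via λ: add s5.
From s9 via λ: add s4.
From s5 via λ: add s6.
From s6 via λ: add s7.
From s7 via λ: add s8.
λ-closure = {s2, s4, s5, s6, s7, s8, s9}, which has 7 states.

7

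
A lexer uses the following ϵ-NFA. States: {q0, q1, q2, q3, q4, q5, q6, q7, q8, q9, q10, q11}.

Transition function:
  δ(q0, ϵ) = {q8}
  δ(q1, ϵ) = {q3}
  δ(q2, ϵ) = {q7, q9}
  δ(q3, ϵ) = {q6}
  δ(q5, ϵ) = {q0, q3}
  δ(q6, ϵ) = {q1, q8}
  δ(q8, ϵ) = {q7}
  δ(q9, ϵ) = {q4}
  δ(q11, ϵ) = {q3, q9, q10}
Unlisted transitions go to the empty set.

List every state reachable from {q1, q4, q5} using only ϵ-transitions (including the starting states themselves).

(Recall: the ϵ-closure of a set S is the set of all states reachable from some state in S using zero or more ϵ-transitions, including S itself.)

{q0, q1, q3, q4, q5, q6, q7, q8}

Start with {q1, q4, q5}.
From q1 via ϵ: add q3.
From q5 via ϵ: add q0.
From q0 via ϵ: add q8.
From q3 via ϵ: add q6.
From q8 via ϵ: add q7.
No new states can be added; the closed set is {q0, q1, q3, q4, q5, q6, q7, q8}.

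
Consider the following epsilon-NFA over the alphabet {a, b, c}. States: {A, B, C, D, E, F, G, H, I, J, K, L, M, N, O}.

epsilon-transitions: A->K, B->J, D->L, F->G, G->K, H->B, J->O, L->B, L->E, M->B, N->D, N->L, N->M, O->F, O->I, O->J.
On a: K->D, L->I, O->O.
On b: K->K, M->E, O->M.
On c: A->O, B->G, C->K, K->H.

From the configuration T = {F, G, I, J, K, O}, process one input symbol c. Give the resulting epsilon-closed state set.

K on c → {H}.
No c-transition from F, G, I, J, O.
Union after reading c: {H}.
Now take the epsilon-closure:
From H via epsilon: add B.
From B via epsilon: add J.
From J via epsilon: add O.
From O via epsilon: add F, I.
From F via epsilon: add G.
From G via epsilon: add K.
No new states can be added; the closed set is {B, F, G, H, I, J, K, O}.

{B, F, G, H, I, J, K, O}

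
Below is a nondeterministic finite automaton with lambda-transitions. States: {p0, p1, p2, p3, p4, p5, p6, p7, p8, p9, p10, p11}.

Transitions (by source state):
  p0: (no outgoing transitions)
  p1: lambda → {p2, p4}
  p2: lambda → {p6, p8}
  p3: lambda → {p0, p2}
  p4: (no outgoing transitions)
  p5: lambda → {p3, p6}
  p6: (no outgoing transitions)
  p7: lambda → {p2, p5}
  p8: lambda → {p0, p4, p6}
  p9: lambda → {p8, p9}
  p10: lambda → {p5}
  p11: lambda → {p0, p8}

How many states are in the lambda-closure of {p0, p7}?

Start with {p0, p7}.
From p7 via lambda: add p2, p5.
From p2 via lambda: add p6, p8.
From p5 via lambda: add p3.
From p8 via lambda: add p4.
lambda-closure = {p0, p2, p3, p4, p5, p6, p7, p8}, which has 8 states.

8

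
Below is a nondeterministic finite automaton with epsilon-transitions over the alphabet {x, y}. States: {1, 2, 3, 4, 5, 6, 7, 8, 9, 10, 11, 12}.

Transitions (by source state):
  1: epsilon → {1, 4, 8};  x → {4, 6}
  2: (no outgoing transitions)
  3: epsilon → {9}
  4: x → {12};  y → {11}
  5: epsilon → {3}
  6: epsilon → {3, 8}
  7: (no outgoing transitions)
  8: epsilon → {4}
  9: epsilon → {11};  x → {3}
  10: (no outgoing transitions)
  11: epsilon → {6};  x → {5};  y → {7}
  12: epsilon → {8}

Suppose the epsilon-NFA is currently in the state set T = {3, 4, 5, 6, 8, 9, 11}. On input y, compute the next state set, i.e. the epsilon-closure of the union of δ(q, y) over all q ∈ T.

4 on y → {11}.
11 on y → {7}.
No y-transition from 3, 5, 6, 8, 9.
Union after reading y: {7, 11}.
Now take the epsilon-closure:
From 11 via epsilon: add 6.
From 6 via epsilon: add 3, 8.
From 3 via epsilon: add 9.
From 8 via epsilon: add 4.
No new states can be added; the closed set is {3, 4, 6, 7, 8, 9, 11}.

{3, 4, 6, 7, 8, 9, 11}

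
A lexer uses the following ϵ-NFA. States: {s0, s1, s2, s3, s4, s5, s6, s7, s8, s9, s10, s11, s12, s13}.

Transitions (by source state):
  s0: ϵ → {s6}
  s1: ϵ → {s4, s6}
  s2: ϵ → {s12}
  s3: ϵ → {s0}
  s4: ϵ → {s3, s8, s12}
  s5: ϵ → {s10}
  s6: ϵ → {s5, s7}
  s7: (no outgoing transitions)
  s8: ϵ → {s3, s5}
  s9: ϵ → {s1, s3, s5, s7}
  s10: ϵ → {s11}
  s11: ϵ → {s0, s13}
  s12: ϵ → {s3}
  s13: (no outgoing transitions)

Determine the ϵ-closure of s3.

Start with {s3}.
From s3 via ϵ: add s0.
From s0 via ϵ: add s6.
From s6 via ϵ: add s5, s7.
From s5 via ϵ: add s10.
From s10 via ϵ: add s11.
From s11 via ϵ: add s13.
No new states can be added; the closed set is {s0, s3, s5, s6, s7, s10, s11, s13}.

{s0, s3, s5, s6, s7, s10, s11, s13}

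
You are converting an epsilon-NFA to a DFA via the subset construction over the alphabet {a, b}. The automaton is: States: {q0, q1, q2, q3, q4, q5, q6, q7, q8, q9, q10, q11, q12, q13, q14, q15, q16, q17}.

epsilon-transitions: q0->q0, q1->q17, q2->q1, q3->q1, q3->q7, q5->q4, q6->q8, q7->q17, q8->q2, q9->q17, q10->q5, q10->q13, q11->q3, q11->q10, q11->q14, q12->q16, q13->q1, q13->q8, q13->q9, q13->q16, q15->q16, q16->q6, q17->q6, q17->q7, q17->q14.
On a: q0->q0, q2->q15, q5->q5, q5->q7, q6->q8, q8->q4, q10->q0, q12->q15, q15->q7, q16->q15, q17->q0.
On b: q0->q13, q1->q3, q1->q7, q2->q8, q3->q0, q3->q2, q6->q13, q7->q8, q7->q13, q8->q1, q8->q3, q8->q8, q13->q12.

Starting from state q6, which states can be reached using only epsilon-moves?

Start with {q6}.
From q6 via epsilon: add q8.
From q8 via epsilon: add q2.
From q2 via epsilon: add q1.
From q1 via epsilon: add q17.
From q17 via epsilon: add q7, q14.
No new states can be added; the closed set is {q1, q2, q6, q7, q8, q14, q17}.

{q1, q2, q6, q7, q8, q14, q17}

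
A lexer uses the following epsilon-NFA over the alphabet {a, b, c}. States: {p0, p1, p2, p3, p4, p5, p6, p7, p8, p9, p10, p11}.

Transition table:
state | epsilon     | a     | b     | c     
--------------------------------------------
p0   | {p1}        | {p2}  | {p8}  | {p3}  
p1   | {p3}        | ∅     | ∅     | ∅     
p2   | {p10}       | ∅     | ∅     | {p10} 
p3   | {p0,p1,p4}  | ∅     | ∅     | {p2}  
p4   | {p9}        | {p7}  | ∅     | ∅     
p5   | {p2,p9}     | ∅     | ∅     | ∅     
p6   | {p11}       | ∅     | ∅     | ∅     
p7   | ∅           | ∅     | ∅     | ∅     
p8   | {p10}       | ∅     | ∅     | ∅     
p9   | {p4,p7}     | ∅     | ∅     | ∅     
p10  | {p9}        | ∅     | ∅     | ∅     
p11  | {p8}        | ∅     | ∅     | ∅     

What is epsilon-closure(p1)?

Start with {p1}.
From p1 via epsilon: add p3.
From p3 via epsilon: add p0, p4.
From p4 via epsilon: add p9.
From p9 via epsilon: add p7.
No new states can be added; the closed set is {p0, p1, p3, p4, p7, p9}.

{p0, p1, p3, p4, p7, p9}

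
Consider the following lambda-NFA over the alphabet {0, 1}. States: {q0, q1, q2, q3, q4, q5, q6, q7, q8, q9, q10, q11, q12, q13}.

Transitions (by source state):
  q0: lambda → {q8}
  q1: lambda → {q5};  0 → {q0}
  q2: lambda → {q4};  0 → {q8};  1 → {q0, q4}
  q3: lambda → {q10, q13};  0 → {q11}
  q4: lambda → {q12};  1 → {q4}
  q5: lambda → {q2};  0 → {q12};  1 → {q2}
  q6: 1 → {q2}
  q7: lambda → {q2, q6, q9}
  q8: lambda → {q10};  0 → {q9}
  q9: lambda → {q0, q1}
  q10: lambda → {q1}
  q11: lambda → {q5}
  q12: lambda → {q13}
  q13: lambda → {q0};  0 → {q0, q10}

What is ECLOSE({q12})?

{q0, q1, q2, q4, q5, q8, q10, q12, q13}

Start with {q12}.
From q12 via lambda: add q13.
From q13 via lambda: add q0.
From q0 via lambda: add q8.
From q8 via lambda: add q10.
From q10 via lambda: add q1.
From q1 via lambda: add q5.
From q5 via lambda: add q2.
From q2 via lambda: add q4.
No new states can be added; the closed set is {q0, q1, q2, q4, q5, q8, q10, q12, q13}.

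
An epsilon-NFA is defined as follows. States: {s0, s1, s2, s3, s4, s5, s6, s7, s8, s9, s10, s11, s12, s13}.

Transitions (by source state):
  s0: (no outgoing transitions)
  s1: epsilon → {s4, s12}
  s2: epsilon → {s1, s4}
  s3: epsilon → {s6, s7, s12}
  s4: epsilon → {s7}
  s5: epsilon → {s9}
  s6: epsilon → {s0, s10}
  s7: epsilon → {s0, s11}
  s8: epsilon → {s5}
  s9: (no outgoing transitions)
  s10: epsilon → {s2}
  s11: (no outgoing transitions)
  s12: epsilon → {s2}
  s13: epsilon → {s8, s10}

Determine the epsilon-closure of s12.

{s0, s1, s2, s4, s7, s11, s12}

Start with {s12}.
From s12 via epsilon: add s2.
From s2 via epsilon: add s1, s4.
From s4 via epsilon: add s7.
From s7 via epsilon: add s0, s11.
No new states can be added; the closed set is {s0, s1, s2, s4, s7, s11, s12}.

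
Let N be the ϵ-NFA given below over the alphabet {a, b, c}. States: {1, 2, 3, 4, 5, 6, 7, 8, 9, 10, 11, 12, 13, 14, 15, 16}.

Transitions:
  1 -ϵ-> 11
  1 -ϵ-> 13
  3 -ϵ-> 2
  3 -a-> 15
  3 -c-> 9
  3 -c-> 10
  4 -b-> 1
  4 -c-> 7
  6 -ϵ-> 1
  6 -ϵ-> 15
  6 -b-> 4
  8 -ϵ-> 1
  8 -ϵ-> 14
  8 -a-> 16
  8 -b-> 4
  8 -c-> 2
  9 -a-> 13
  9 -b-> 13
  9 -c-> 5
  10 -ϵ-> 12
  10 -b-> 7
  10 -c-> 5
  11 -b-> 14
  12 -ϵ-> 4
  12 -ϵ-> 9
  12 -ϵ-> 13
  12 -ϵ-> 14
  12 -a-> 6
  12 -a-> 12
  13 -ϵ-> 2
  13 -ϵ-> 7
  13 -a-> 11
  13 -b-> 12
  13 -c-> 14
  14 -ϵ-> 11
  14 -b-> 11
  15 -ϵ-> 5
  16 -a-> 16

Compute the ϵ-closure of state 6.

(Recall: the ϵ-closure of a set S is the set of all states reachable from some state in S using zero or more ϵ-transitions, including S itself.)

Start with {6}.
From 6 via ϵ: add 1, 15.
From 1 via ϵ: add 11, 13.
From 15 via ϵ: add 5.
From 13 via ϵ: add 2, 7.
No new states can be added; the closed set is {1, 2, 5, 6, 7, 11, 13, 15}.

{1, 2, 5, 6, 7, 11, 13, 15}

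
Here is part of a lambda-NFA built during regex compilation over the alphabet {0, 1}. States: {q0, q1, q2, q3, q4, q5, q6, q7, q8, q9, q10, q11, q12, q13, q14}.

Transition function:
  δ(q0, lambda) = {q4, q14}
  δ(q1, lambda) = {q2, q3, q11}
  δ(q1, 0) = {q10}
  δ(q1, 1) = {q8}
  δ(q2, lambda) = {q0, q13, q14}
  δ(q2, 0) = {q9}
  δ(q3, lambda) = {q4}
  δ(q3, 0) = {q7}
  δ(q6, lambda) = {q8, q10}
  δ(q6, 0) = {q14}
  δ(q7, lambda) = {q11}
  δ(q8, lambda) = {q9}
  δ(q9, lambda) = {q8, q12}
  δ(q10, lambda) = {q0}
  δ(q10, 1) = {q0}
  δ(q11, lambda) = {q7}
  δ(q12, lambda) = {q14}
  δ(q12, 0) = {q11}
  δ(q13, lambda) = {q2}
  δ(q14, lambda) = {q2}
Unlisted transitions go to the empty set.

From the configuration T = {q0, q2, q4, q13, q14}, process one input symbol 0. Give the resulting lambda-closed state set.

q2 on 0 → {q9}.
No 0-transition from q0, q4, q13, q14.
Union after reading 0: {q9}.
Now take the lambda-closure:
From q9 via lambda: add q8, q12.
From q12 via lambda: add q14.
From q14 via lambda: add q2.
From q2 via lambda: add q0, q13.
From q0 via lambda: add q4.
No new states can be added; the closed set is {q0, q2, q4, q8, q9, q12, q13, q14}.

{q0, q2, q4, q8, q9, q12, q13, q14}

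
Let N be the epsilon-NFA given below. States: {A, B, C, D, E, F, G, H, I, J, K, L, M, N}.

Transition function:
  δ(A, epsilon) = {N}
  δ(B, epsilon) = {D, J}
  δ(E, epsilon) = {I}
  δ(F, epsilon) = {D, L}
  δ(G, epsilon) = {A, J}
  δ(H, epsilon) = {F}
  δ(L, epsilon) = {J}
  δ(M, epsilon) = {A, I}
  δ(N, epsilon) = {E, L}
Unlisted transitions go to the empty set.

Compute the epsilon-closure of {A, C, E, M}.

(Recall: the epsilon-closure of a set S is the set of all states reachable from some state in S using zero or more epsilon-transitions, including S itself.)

Start with {A, C, E, M}.
From A via epsilon: add N.
From E via epsilon: add I.
From N via epsilon: add L.
From L via epsilon: add J.
No new states can be added; the closed set is {A, C, E, I, J, L, M, N}.

{A, C, E, I, J, L, M, N}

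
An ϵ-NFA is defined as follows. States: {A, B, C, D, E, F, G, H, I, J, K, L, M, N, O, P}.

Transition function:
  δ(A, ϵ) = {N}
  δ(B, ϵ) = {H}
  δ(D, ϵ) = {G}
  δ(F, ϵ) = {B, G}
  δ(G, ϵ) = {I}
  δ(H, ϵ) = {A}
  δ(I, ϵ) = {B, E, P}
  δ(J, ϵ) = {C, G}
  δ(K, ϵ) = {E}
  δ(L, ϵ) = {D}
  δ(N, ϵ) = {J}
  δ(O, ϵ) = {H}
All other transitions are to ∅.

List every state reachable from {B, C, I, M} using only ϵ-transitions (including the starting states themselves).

{A, B, C, E, G, H, I, J, M, N, P}

Start with {B, C, I, M}.
From B via ϵ: add H.
From I via ϵ: add E, P.
From H via ϵ: add A.
From A via ϵ: add N.
From N via ϵ: add J.
From J via ϵ: add G.
No new states can be added; the closed set is {A, B, C, E, G, H, I, J, M, N, P}.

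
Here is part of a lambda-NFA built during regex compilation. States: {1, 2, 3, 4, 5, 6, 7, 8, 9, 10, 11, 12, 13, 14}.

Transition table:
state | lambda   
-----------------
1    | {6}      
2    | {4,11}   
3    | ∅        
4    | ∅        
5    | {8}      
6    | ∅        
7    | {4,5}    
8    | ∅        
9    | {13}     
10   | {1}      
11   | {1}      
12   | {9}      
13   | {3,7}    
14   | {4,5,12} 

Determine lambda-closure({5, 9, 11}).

{1, 3, 4, 5, 6, 7, 8, 9, 11, 13}

Start with {5, 9, 11}.
From 5 via lambda: add 8.
From 9 via lambda: add 13.
From 11 via lambda: add 1.
From 1 via lambda: add 6.
From 13 via lambda: add 3, 7.
From 7 via lambda: add 4.
No new states can be added; the closed set is {1, 3, 4, 5, 6, 7, 8, 9, 11, 13}.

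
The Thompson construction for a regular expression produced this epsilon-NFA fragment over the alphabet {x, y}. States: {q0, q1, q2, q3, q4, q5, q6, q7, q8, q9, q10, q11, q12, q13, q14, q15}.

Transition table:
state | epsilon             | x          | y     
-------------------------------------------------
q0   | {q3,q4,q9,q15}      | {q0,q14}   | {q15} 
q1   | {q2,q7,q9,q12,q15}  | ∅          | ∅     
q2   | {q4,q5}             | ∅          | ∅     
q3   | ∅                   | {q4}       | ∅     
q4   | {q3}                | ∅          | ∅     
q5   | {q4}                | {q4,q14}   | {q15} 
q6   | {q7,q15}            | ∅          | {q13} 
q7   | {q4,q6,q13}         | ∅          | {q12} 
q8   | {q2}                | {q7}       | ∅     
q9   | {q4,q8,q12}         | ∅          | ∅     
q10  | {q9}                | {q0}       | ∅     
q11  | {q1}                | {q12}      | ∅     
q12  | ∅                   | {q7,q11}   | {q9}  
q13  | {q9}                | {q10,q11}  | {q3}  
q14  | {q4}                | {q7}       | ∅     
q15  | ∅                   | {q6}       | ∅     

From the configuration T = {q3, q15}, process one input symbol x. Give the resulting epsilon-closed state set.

q3 on x → {q4}.
q15 on x → {q6}.
Union after reading x: {q4, q6}.
Now take the epsilon-closure:
From q4 via epsilon: add q3.
From q6 via epsilon: add q7, q15.
From q7 via epsilon: add q13.
From q13 via epsilon: add q9.
From q9 via epsilon: add q8, q12.
From q8 via epsilon: add q2.
From q2 via epsilon: add q5.
No new states can be added; the closed set is {q2, q3, q4, q5, q6, q7, q8, q9, q12, q13, q15}.

{q2, q3, q4, q5, q6, q7, q8, q9, q12, q13, q15}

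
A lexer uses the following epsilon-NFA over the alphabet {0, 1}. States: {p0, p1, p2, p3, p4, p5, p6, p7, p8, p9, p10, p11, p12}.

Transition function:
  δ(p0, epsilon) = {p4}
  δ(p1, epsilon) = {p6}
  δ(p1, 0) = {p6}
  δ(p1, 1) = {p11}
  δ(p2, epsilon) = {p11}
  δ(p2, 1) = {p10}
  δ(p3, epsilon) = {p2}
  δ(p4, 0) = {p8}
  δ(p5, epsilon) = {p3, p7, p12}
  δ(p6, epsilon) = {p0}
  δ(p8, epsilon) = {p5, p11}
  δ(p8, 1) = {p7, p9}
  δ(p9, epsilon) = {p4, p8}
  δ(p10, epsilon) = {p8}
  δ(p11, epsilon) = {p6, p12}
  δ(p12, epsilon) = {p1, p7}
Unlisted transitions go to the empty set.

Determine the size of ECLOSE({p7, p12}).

6

Start with {p7, p12}.
From p12 via epsilon: add p1.
From p1 via epsilon: add p6.
From p6 via epsilon: add p0.
From p0 via epsilon: add p4.
epsilon-closure = {p0, p1, p4, p6, p7, p12}, which has 6 states.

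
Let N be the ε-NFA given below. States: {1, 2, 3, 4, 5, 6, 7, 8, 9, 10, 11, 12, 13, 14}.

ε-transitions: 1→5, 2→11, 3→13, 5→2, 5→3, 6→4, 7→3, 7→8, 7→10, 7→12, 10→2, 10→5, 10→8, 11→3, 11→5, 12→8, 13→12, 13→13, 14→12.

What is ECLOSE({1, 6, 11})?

{1, 2, 3, 4, 5, 6, 8, 11, 12, 13}

Start with {1, 6, 11}.
From 1 via ε: add 5.
From 6 via ε: add 4.
From 11 via ε: add 3.
From 3 via ε: add 13.
From 5 via ε: add 2.
From 13 via ε: add 12.
From 12 via ε: add 8.
No new states can be added; the closed set is {1, 2, 3, 4, 5, 6, 8, 11, 12, 13}.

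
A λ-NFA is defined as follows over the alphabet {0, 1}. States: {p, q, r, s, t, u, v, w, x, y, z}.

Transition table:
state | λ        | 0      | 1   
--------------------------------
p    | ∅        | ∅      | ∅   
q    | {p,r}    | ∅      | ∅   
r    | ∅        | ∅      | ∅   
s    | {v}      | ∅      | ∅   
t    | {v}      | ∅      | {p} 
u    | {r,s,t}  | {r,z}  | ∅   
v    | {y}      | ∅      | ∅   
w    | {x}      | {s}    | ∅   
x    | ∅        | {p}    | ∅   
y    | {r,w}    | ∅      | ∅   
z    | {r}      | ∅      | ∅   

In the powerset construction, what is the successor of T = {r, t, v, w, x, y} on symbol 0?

{p, r, s, v, w, x, y}

w on 0 → {s}.
x on 0 → {p}.
No 0-transition from r, t, v, y.
Union after reading 0: {p, s}.
Now take the λ-closure:
From s via λ: add v.
From v via λ: add y.
From y via λ: add r, w.
From w via λ: add x.
No new states can be added; the closed set is {p, r, s, v, w, x, y}.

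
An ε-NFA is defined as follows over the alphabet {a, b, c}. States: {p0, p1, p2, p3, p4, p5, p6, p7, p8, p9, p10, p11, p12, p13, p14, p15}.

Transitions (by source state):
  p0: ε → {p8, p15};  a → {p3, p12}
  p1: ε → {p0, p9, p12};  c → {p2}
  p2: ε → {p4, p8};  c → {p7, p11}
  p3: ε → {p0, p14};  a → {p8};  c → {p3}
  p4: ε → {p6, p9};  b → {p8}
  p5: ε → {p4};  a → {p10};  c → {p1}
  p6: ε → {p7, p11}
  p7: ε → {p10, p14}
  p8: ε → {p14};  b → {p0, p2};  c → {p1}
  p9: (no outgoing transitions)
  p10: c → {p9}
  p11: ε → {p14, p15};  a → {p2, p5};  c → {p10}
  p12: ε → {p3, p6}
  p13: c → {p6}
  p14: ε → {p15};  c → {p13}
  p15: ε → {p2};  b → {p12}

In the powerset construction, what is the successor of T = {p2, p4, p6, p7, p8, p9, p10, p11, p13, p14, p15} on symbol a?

{p2, p4, p5, p6, p7, p8, p9, p10, p11, p14, p15}

p11 on a → {p2, p5}.
No a-transition from p2, p4, p6, p7, p8, p9, p10, p13, p14, p15.
Union after reading a: {p2, p5}.
Now take the ε-closure:
From p2 via ε: add p4, p8.
From p4 via ε: add p6, p9.
From p8 via ε: add p14.
From p6 via ε: add p7, p11.
From p14 via ε: add p15.
From p7 via ε: add p10.
No new states can be added; the closed set is {p2, p4, p5, p6, p7, p8, p9, p10, p11, p14, p15}.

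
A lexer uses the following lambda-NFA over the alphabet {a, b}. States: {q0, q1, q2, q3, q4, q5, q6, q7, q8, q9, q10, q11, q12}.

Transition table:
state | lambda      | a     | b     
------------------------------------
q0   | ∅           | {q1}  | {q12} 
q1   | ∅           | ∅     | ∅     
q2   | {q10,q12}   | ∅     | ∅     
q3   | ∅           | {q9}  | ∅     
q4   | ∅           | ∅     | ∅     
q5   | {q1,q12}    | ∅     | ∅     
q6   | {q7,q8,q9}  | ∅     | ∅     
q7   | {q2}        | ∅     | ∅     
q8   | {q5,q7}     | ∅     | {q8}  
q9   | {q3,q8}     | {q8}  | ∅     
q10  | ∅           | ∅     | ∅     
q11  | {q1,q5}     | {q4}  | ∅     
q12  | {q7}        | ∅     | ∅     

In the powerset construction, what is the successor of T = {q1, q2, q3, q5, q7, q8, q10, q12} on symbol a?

{q1, q2, q3, q5, q7, q8, q9, q10, q12}

q3 on a → {q9}.
No a-transition from q1, q2, q5, q7, q8, q10, q12.
Union after reading a: {q9}.
Now take the lambda-closure:
From q9 via lambda: add q3, q8.
From q8 via lambda: add q5, q7.
From q5 via lambda: add q1, q12.
From q7 via lambda: add q2.
From q2 via lambda: add q10.
No new states can be added; the closed set is {q1, q2, q3, q5, q7, q8, q9, q10, q12}.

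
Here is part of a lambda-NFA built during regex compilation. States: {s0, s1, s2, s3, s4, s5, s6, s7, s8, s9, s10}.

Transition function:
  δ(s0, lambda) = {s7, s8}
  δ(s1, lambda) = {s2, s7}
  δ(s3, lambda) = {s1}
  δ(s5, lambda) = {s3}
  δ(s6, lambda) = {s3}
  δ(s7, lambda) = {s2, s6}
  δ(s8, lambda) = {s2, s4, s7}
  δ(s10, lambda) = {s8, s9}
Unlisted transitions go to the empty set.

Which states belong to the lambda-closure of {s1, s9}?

{s1, s2, s3, s6, s7, s9}

Start with {s1, s9}.
From s1 via lambda: add s2, s7.
From s7 via lambda: add s6.
From s6 via lambda: add s3.
No new states can be added; the closed set is {s1, s2, s3, s6, s7, s9}.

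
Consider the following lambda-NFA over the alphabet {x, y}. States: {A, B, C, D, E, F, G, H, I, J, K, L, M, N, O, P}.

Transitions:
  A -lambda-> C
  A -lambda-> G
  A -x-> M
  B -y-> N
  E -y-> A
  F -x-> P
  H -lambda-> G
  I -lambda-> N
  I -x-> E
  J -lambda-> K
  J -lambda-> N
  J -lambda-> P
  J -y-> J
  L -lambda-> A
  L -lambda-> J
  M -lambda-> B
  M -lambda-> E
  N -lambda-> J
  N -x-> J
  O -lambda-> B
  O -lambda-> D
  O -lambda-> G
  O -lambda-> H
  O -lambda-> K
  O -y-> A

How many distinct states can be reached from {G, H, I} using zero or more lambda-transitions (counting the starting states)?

7

Start with {G, H, I}.
From I via lambda: add N.
From N via lambda: add J.
From J via lambda: add K, P.
lambda-closure = {G, H, I, J, K, N, P}, which has 7 states.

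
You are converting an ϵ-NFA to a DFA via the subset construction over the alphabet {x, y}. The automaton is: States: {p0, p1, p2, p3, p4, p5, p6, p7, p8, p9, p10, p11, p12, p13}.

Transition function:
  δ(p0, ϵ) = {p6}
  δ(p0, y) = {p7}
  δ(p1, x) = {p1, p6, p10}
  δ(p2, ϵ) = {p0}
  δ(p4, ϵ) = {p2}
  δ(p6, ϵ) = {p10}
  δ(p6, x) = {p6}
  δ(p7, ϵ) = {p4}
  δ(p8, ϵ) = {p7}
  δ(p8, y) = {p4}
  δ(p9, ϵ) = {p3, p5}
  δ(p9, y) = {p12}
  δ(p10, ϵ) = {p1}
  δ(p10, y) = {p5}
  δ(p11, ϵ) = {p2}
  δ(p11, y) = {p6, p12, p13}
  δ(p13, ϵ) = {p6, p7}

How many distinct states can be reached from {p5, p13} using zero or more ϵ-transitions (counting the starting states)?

Start with {p5, p13}.
From p13 via ϵ: add p6, p7.
From p6 via ϵ: add p10.
From p7 via ϵ: add p4.
From p4 via ϵ: add p2.
From p10 via ϵ: add p1.
From p2 via ϵ: add p0.
ϵ-closure = {p0, p1, p2, p4, p5, p6, p7, p10, p13}, which has 9 states.

9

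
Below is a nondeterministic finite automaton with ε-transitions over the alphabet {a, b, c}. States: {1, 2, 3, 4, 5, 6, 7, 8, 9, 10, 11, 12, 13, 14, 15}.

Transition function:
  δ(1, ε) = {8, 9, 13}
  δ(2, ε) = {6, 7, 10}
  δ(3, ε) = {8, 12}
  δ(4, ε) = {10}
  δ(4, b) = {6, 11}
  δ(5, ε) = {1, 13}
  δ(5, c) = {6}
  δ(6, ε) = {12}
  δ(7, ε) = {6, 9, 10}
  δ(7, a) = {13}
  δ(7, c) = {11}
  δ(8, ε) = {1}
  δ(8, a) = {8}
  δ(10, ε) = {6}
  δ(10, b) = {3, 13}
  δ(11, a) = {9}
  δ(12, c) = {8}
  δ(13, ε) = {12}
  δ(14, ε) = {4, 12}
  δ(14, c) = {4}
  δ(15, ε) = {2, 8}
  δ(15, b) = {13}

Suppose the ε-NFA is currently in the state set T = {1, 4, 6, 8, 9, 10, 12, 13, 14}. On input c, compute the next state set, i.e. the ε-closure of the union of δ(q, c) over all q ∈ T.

{1, 4, 6, 8, 9, 10, 12, 13}

12 on c → {8}.
14 on c → {4}.
No c-transition from 1, 4, 6, 8, 9, 10, 13.
Union after reading c: {4, 8}.
Now take the ε-closure:
From 4 via ε: add 10.
From 8 via ε: add 1.
From 1 via ε: add 9, 13.
From 10 via ε: add 6.
From 6 via ε: add 12.
No new states can be added; the closed set is {1, 4, 6, 8, 9, 10, 12, 13}.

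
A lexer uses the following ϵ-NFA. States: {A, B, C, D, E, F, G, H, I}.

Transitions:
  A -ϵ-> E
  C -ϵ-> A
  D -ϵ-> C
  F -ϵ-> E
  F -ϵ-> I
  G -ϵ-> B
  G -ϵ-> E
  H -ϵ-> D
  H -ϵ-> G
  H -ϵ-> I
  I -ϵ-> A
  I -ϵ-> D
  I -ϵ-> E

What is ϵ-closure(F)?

{A, C, D, E, F, I}

Start with {F}.
From F via ϵ: add E, I.
From I via ϵ: add A, D.
From D via ϵ: add C.
No new states can be added; the closed set is {A, C, D, E, F, I}.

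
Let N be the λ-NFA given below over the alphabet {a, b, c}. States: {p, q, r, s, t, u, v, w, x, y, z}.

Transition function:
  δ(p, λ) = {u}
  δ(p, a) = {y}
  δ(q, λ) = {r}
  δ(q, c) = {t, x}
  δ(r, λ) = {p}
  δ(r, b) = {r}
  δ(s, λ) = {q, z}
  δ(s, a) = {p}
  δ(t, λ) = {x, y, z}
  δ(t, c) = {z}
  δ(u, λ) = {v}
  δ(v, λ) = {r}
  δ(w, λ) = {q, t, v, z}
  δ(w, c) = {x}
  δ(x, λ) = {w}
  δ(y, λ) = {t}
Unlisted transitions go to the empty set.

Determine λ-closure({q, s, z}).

{p, q, r, s, u, v, z}

Start with {q, s, z}.
From q via λ: add r.
From r via λ: add p.
From p via λ: add u.
From u via λ: add v.
No new states can be added; the closed set is {p, q, r, s, u, v, z}.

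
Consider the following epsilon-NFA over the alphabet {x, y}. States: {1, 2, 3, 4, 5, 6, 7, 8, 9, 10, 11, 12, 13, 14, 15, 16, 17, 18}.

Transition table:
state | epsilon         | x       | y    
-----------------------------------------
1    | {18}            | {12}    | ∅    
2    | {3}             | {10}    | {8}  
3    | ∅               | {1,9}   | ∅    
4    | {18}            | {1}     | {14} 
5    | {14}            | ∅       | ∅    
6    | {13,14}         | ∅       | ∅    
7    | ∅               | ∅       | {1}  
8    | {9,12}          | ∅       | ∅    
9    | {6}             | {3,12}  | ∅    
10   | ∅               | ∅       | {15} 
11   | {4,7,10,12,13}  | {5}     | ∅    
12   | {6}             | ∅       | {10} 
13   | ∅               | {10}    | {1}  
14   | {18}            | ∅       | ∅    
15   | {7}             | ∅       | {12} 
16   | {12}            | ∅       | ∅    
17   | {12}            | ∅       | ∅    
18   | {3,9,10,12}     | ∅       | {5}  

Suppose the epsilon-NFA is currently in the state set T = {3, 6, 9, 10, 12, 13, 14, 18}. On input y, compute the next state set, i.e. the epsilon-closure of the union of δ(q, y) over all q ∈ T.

10 on y → {15}.
12 on y → {10}.
13 on y → {1}.
18 on y → {5}.
No y-transition from 3, 6, 9, 14.
Union after reading y: {1, 5, 10, 15}.
Now take the epsilon-closure:
From 1 via epsilon: add 18.
From 5 via epsilon: add 14.
From 15 via epsilon: add 7.
From 18 via epsilon: add 3, 9, 12.
From 9 via epsilon: add 6.
From 6 via epsilon: add 13.
No new states can be added; the closed set is {1, 3, 5, 6, 7, 9, 10, 12, 13, 14, 15, 18}.

{1, 3, 5, 6, 7, 9, 10, 12, 13, 14, 15, 18}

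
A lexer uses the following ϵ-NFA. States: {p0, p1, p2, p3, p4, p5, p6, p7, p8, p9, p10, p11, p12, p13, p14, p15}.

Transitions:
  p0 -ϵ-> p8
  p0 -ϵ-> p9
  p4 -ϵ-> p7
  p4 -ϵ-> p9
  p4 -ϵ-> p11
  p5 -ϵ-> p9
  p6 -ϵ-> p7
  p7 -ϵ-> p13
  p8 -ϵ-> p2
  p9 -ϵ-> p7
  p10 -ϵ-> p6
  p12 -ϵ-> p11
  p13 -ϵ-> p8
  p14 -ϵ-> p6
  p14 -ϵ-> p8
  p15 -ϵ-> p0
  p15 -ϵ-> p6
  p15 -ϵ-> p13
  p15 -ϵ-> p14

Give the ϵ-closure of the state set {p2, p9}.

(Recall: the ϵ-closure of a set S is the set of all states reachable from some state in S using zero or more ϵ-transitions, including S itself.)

Start with {p2, p9}.
From p9 via ϵ: add p7.
From p7 via ϵ: add p13.
From p13 via ϵ: add p8.
No new states can be added; the closed set is {p2, p7, p8, p9, p13}.

{p2, p7, p8, p9, p13}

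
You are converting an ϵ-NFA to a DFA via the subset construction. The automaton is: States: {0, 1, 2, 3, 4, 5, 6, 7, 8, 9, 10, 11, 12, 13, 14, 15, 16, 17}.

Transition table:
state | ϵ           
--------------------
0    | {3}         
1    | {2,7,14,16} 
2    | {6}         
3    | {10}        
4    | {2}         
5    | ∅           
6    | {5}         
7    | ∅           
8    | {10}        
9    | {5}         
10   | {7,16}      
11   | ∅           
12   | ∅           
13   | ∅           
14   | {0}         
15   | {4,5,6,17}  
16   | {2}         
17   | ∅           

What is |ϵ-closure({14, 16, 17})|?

10

Start with {14, 16, 17}.
From 14 via ϵ: add 0.
From 16 via ϵ: add 2.
From 0 via ϵ: add 3.
From 2 via ϵ: add 6.
From 3 via ϵ: add 10.
From 6 via ϵ: add 5.
From 10 via ϵ: add 7.
ϵ-closure = {0, 2, 3, 5, 6, 7, 10, 14, 16, 17}, which has 10 states.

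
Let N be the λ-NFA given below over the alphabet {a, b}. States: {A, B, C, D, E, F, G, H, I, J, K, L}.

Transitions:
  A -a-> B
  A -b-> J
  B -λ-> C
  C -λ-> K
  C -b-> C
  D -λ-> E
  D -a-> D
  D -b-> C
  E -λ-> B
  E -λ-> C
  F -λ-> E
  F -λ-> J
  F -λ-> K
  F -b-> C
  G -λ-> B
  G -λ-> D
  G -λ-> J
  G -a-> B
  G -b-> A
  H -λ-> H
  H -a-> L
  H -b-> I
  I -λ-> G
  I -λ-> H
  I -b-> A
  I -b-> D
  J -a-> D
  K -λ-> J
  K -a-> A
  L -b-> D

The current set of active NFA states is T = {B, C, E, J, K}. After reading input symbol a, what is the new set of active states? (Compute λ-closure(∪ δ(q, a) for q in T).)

J on a → {D}.
K on a → {A}.
No a-transition from B, C, E.
Union after reading a: {A, D}.
Now take the λ-closure:
From D via λ: add E.
From E via λ: add B, C.
From C via λ: add K.
From K via λ: add J.
No new states can be added; the closed set is {A, B, C, D, E, J, K}.

{A, B, C, D, E, J, K}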